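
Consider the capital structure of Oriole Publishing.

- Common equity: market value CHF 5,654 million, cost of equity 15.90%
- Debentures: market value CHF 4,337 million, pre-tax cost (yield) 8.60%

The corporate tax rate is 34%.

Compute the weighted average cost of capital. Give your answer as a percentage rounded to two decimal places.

11.46%

Total capital V = 5654 + 4337 = 9991.
Equity: weight = 5654/9991 = 0.5659; cost = 15.9%.
Debentures: weight = 4337/9991 = 0.4341; after-tax cost = 8.6% × (1 − 34%) = 5.6760%.
WACC = 0.5659 × 15.9000% + 0.4341 × 5.6760% = 11.4619%.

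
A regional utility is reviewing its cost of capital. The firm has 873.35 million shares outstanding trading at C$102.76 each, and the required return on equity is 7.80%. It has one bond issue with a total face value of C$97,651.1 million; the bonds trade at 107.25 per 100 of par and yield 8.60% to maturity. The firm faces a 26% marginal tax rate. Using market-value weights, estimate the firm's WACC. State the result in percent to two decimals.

7.03%

Market value of equity E = 102.76 × 873.35m = 89745.446m. Market value of debt D = 97651.1m × 107.25/100 = 104730.80475m.
Total capital V = 89745.446 + 104730.80475 = 194476.25075.
Equity: weight = 89745.446/194476.25075 = 0.4615; cost = 7.8%.
Bonds outstanding: weight = 104730.80475/194476.25075 = 0.5385; after-tax cost = 8.6% × (1 − 26%) = 6.3640%.
WACC = 0.4615 × 7.8000% + 0.5385 × 6.3640% = 7.0267%.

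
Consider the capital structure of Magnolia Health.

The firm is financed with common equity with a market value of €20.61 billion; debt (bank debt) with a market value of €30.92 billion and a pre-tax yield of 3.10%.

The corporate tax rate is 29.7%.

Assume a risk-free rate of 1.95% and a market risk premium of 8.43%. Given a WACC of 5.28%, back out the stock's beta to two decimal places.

Total capital V = 20.61 + 30.92 = 51.53.
Equity weight = 20.61/51.53 = 0.4000.
Bank debt weight = 30.92/51.53 = 0.6000.
Debt contribution = 0.6000 × 3.1% × (1 − 29.7%) = 1.3077%.
Required equity contribution = 5.28% − 1.3077% = 3.9723%  ⇒  Re = 9.9318%.
CAPM: 9.9318% = 1.95% + β × 8.43%  ⇒  β = 0.9468.

0.95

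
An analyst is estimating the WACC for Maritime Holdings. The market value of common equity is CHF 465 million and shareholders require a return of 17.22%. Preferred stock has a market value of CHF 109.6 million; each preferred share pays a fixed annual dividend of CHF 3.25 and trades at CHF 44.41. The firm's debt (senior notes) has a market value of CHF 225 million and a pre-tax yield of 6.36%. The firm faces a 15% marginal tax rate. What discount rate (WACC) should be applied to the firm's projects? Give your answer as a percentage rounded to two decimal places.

12.54%

Cost of preferred: Rp = 3.25 / 44.41 = 7.3182%.
Total capital V = 465 + 109.6 + 225 = 799.6.
Equity: weight = 465/799.6 = 0.5815; cost = 17.22%.
Preferred: weight = 109.6/799.6 = 0.1371; cost = 7.3182%.
Senior notes: weight = 225/799.6 = 0.2814; after-tax cost = 6.36% × (1 − 15%) = 5.4060%.
WACC = 0.5815 × 17.2200% + 0.1371 × 7.3182% + 0.2814 × 5.4060% = 12.5384%.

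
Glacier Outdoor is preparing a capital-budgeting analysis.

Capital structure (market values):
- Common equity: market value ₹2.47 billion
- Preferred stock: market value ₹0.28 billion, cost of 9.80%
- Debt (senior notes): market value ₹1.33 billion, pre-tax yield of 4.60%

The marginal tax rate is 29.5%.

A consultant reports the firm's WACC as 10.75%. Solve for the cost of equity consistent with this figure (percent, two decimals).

Total capital V = 2.47 + 0.28 + 1.33 = 4.08.
Equity weight = 2.47/4.08 = 0.6054.
Preferred weight = 0.28/4.08 = 0.0686.
Senior notes weight = 1.33/4.08 = 0.3260.
Debt contribution = 0.3260 × 4.6% × (1 − 29.5%) = 1.0572%.
Preferred contribution = 0.0686 × 9.8% = 0.6725%.
Required equity contribution = 10.75% − 1.7297% = 9.0203%.
Re = 9.0203% / 0.6054 = 14.8999%.

14.90%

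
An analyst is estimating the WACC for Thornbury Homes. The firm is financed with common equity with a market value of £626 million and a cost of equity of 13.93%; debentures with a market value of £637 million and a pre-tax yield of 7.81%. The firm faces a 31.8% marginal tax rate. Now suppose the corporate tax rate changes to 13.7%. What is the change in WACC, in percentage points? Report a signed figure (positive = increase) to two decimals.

Current WACC:
Total capital V = 626 + 637 = 1263.
Equity: weight = 626/1263 = 0.4956; cost = 13.93%.
Debentures: weight = 637/1263 = 0.5044; after-tax cost = 7.81% × (1 − 31.8%) = 5.3264%.
WACC = 0.4956 × 13.9300% + 0.5044 × 5.3264% = 9.5907%.
After the change:
Total capital V = 626 + 637 = 1263.
Equity: weight = 626/1263 = 0.4956; cost = 13.93%.
Debentures: weight = 637/1263 = 0.5044; after-tax cost = 7.81% × (1 − 13.7%) = 6.7400%.
WACC = 0.4956 × 13.9300% + 0.5044 × 6.7400% = 10.3037%.
Change in WACC = 10.3037% − 9.5907% = 0.7130 pp.

+0.71 pp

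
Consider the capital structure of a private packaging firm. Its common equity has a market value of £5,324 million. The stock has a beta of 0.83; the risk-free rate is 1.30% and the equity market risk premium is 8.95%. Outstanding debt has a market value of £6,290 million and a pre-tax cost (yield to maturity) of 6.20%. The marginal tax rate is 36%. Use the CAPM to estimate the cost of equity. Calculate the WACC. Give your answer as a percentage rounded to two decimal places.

Cost of equity via CAPM: Re = 1.3% + 0.83 × 8.95% = 8.7285%.
Total capital V = 5324 + 6290 = 11614.
Equity: weight = 5324/11614 = 0.4584; cost = 8.7285%.
Debt: weight = 6290/11614 = 0.5416; after-tax cost = 6.2% × (1 − 36%) = 3.9680%.
WACC = 0.4584 × 8.7285% + 0.5416 × 3.9680% = 6.1503%.

6.15%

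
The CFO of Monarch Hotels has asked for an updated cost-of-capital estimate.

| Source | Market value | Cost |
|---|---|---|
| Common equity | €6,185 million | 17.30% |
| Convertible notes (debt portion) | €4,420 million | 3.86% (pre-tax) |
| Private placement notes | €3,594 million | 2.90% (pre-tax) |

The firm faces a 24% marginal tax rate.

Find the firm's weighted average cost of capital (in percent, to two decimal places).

Total capital V = 6185 + 4420 + 3594 = 14199.
Equity: weight = 6185/14199 = 0.4356; cost = 17.3%.
Convertible notes (debt portion): weight = 4420/14199 = 0.3113; after-tax cost = 3.86% × (1 − 24%) = 2.9336%.
Private placement notes: weight = 3594/14199 = 0.2531; after-tax cost = 2.9% × (1 − 24%) = 2.2040%.
WACC = 0.4356 × 17.3000% + 0.3113 × 2.9336% + 0.2531 × 2.2040% = 9.0068%.

9.01%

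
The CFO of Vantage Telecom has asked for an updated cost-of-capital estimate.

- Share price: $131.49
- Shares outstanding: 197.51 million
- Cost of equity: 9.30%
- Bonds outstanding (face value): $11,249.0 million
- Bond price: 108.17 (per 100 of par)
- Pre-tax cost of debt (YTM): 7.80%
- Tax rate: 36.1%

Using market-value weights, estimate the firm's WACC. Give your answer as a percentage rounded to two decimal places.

Market value of equity E = 131.49 × 197.51m = 25970.5899m. Market value of debt D = 11249m × 108.17/100 = 12168.0433m.
Total capital V = 25970.5899 + 12168.0433 = 38138.6332.
Equity: weight = 25970.5899/38138.6332 = 0.6810; cost = 9.3%.
Bonds outstanding: weight = 12168.0433/38138.6332 = 0.3190; after-tax cost = 7.8% × (1 − 36.1%) = 4.9842%.
WACC = 0.6810 × 9.3000% + 0.3190 × 4.9842% = 7.9231%.

7.92%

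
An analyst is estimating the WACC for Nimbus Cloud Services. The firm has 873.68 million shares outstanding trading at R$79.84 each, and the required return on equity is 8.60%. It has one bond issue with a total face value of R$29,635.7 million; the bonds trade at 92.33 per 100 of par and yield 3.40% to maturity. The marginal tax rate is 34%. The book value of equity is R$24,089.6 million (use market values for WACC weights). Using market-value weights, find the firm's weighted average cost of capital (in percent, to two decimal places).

6.81%

Market value of equity E = 79.84 × 873.68m = 69754.6112m. Market value of debt D = 29635.7m × 92.33/100 = 27362.64181m.
Total capital V = 69754.6112 + 27362.64181 = 97117.25301.
Equity: weight = 69754.6112/97117.25301 = 0.7183; cost = 8.6%.
Bonds outstanding: weight = 27362.64181/97117.25301 = 0.2817; after-tax cost = 3.4% × (1 − 34%) = 2.2440%.
WACC = 0.7183 × 8.6000% + 0.2817 × 2.2440% = 6.8092%.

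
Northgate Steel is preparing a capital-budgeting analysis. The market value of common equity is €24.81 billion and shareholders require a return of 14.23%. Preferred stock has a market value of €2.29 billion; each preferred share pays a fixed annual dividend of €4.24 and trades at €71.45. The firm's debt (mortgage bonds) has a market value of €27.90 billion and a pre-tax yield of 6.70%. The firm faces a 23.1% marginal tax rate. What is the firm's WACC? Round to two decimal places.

9.28%

Cost of preferred: Rp = 4.24 / 71.45 = 5.9342%.
Total capital V = 24.81 + 2.29 + 27.9 = 55.
Equity: weight = 24.81/55 = 0.4511; cost = 14.23%.
Preferred: weight = 2.29/55 = 0.0416; cost = 5.9342%.
Mortgage bonds: weight = 27.9/55 = 0.5073; after-tax cost = 6.7% × (1 − 23.1%) = 5.1523%.
WACC = 0.4511 × 14.2300% + 0.0416 × 5.9342% + 0.5073 × 5.1523% = 9.2797%.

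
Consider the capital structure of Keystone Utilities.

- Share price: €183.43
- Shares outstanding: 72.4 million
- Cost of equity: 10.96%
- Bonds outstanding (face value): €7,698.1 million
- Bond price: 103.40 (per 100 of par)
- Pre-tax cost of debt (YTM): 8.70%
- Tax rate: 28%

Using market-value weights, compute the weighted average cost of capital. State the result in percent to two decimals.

9.20%

Market value of equity E = 183.43 × 72.4m = 13280.332m. Market value of debt D = 7698.1m × 103.4/100 = 7959.8354m.
Total capital V = 13280.332 + 7959.8354 = 21240.1674.
Equity: weight = 13280.332/21240.1674 = 0.6252; cost = 10.96%.
Bonds outstanding: weight = 7959.8354/21240.1674 = 0.3748; after-tax cost = 8.7% × (1 − 28%) = 6.2640%.
WACC = 0.6252 × 10.9600% + 0.3748 × 6.2640% = 9.2002%.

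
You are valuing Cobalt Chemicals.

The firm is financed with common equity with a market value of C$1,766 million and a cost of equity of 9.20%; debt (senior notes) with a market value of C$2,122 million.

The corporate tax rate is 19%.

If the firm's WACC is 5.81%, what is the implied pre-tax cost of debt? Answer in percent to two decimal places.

Total capital V = 1766 + 2122 = 3888.
Equity weight = 1766/3888 = 0.4542.
Senior notes weight = 2122/3888 = 0.5458.
Equity contribution = 0.4542 × 9.2% = 4.1788%.
Remaining for debt = 5.81% − 4.1788% = 1.6312%.
Rd × (1 − 19%) × 0.5458 = 1.6312%  ⇒  Rd = 3.6898%.

3.69%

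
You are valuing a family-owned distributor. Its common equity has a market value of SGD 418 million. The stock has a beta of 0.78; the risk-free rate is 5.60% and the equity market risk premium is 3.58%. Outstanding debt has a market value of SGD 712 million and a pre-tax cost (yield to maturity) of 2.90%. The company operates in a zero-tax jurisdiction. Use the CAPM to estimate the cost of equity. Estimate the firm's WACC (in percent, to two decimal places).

Cost of equity via CAPM: Re = 5.6% + 0.78 × 3.58% = 8.3924%.
Total capital V = 418 + 712 = 1130.
Equity: weight = 418/1130 = 0.3699; cost = 8.3924%.
Debt: weight = 712/1130 = 0.6301; after-tax cost = 2.9% × (1 − 0%) = 2.9000%.
WACC = 0.3699 × 8.3924% + 0.6301 × 2.9000% = 4.9317%.

4.93%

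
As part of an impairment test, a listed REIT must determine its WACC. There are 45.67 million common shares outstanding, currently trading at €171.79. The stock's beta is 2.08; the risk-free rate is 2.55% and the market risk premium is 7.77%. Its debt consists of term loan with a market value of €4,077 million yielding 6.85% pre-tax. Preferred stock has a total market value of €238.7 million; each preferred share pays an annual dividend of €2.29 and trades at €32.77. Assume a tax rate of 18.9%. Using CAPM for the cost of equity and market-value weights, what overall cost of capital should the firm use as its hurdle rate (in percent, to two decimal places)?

14.07%

Cost of equity via CAPM: Re = 2.55% + 2.08 × 7.77% = 18.7116%.
Cost of preferred: Rp = 2.29 / 32.77 = 6.9881%.
Market value of equity E = 171.79 × 45.67m = 7845.6493m.
Total capital V = 7845.6493 + 238.7 + 4077 = 12161.3493.
Equity: weight = 7845.6493/12161.3493 = 0.6451; cost = 18.7116%.
Preferred: weight = 238.7/12161.3493 = 0.0196; cost = 6.9881%.
Term loan: weight = 4077/12161.3493 = 0.3352; after-tax cost = 6.85% × (1 − 18.9%) = 5.5553%.
WACC = 0.6451 × 18.7116% + 0.0196 × 6.9881% + 0.3352 × 5.5553% = 14.0710%.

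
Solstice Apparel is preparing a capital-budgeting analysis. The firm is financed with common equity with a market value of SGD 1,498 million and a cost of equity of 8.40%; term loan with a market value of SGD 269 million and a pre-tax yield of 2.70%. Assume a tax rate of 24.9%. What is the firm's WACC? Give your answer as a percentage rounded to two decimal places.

7.43%

Total capital V = 1498 + 269 = 1767.
Equity: weight = 1498/1767 = 0.8478; cost = 8.4%.
Term loan: weight = 269/1767 = 0.1522; after-tax cost = 2.7% × (1 − 24.9%) = 2.0277%.
WACC = 0.8478 × 8.4000% + 0.1522 × 2.0277% = 7.4299%.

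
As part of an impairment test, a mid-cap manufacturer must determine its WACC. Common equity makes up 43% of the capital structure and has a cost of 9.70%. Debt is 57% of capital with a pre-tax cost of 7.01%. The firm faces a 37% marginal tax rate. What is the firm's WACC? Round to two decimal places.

6.69%

After-tax cost of debt = 7.01% × (1 − 37%) = 4.4163%.
WACC = 0.430 × 9.7000% + 0.570 × 4.4163% = 6.6883%.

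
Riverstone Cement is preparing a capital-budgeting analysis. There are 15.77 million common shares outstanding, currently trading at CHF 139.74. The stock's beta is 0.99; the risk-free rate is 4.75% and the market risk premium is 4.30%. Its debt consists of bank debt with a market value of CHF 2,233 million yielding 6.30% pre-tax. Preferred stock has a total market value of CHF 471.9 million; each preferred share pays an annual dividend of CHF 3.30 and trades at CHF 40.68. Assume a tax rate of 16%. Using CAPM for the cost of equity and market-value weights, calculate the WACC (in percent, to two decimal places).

Cost of equity via CAPM: Re = 4.75% + 0.99 × 4.3% = 9.0070%.
Cost of preferred: Rp = 3.3 / 40.68 = 8.1121%.
Market value of equity E = 139.74 × 15.77m = 2203.6998m.
Total capital V = 2203.6998 + 471.9 + 2233 = 4908.5998.
Equity: weight = 2203.6998/4908.5998 = 0.4489; cost = 9.007%.
Preferred: weight = 471.9/4908.5998 = 0.0961; cost = 8.1121%.
Bank debt: weight = 2233/4908.5998 = 0.4549; after-tax cost = 6.3% × (1 − 16%) = 5.2920%.
WACC = 0.4489 × 9.0070% + 0.0961 × 8.1121% + 0.4549 × 5.2920% = 7.2310%.

7.23%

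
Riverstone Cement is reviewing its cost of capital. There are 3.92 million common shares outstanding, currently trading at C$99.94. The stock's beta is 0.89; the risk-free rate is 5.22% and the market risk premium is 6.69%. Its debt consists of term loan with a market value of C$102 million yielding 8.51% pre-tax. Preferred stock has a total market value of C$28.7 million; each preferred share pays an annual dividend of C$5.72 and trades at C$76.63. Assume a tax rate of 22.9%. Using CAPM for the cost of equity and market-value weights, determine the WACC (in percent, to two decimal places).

10.07%

Cost of equity via CAPM: Re = 5.22% + 0.89 × 6.69% = 11.1741%.
Cost of preferred: Rp = 5.72 / 76.63 = 7.4644%.
Market value of equity E = 99.94 × 3.92m = 391.7648m.
Total capital V = 391.7648 + 28.7 + 102 = 522.4648.
Equity: weight = 391.7648/522.4648 = 0.7498; cost = 11.1741%.
Preferred: weight = 28.7/522.4648 = 0.0549; cost = 7.4644%.
Term loan: weight = 102/522.4648 = 0.1952; after-tax cost = 8.51% × (1 − 22.9%) = 6.5612%.
WACC = 0.7498 × 11.1741% + 0.0549 × 7.4644% + 0.1952 × 6.5612% = 10.0698%.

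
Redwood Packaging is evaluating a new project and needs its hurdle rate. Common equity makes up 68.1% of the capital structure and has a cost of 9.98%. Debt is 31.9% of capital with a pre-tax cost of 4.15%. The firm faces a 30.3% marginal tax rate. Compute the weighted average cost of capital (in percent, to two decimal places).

After-tax cost of debt = 4.15% × (1 − 30.3%) = 2.8926%.
WACC = 0.681 × 9.9800% + 0.319 × 2.8926% = 7.7191%.

7.72%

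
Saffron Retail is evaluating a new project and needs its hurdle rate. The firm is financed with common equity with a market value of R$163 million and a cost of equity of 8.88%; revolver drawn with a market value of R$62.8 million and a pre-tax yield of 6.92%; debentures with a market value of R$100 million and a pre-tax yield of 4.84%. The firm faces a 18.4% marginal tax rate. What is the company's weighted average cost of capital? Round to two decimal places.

6.74%

Total capital V = 163 + 62.8 + 100 = 325.8.
Equity: weight = 163/325.8 = 0.5003; cost = 8.88%.
Revolver drawn: weight = 62.8/325.8 = 0.1928; after-tax cost = 6.92% × (1 − 18.4%) = 5.6467%.
Debentures: weight = 100/325.8 = 0.3069; after-tax cost = 4.84% × (1 − 18.4%) = 3.9494%.
WACC = 0.5003 × 8.8800% + 0.1928 × 5.6467% + 0.3069 × 3.9494% = 6.7434%.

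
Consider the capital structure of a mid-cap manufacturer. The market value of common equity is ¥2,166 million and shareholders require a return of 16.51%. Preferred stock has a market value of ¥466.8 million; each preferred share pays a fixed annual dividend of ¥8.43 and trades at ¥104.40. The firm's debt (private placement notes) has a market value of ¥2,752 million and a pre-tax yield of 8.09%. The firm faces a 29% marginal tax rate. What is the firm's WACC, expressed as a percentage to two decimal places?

10.28%

Cost of preferred: Rp = 8.43 / 104.4 = 8.0747%.
Total capital V = 2166 + 466.8 + 2752 = 5384.8.
Equity: weight = 2166/5384.8 = 0.4022; cost = 16.51%.
Preferred: weight = 466.8/5384.8 = 0.0867; cost = 8.0747%.
Private placement notes: weight = 2752/5384.8 = 0.5111; after-tax cost = 8.09% × (1 − 29%) = 5.7439%.
WACC = 0.4022 × 16.5100% + 0.0867 × 8.0747% + 0.5111 × 5.7439% = 10.2765%.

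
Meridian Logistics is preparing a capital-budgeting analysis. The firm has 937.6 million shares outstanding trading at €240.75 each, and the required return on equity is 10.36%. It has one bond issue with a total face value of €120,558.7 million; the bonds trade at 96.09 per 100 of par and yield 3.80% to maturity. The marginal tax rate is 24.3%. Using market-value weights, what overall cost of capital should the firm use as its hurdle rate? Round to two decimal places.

Market value of equity E = 240.75 × 937.6m = 225727.2m. Market value of debt D = 120558.7m × 96.09/100 = 115844.85483m.
Total capital V = 225727.2 + 115844.85483 = 341572.05483.
Equity: weight = 225727.2/341572.05483 = 0.6608; cost = 10.36%.
Bonds outstanding: weight = 115844.85483/341572.05483 = 0.3392; after-tax cost = 3.8% × (1 − 24.3%) = 2.8766%.
WACC = 0.6608 × 10.3600% + 0.3392 × 2.8766% = 7.8220%.

7.82%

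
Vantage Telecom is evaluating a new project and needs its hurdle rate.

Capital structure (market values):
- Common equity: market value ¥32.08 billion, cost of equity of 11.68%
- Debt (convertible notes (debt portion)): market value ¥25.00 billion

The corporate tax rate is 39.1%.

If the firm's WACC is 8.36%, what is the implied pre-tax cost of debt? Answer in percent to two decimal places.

Total capital V = 32.08 + 25 = 57.08.
Equity weight = 32.08/57.08 = 0.5620.
Convertible notes (debt portion) weight = 25/57.08 = 0.4380.
Equity contribution = 0.5620 × 11.68% = 6.5644%.
Remaining for debt = 8.36% − 6.5644% = 1.7956%.
Rd × (1 − 39.1%) × 0.4380 = 1.7956%  ⇒  Rd = 6.7320%.

6.73%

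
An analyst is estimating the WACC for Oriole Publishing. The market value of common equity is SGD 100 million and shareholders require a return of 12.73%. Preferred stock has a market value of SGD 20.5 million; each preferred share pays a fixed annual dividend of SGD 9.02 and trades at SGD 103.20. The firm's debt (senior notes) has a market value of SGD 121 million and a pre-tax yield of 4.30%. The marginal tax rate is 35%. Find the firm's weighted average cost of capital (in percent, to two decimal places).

Cost of preferred: Rp = 9.02 / 103.2 = 8.7403%.
Total capital V = 100 + 20.5 + 121 = 241.5.
Equity: weight = 100/241.5 = 0.4141; cost = 12.73%.
Preferred: weight = 20.5/241.5 = 0.0849; cost = 8.7403%.
Senior notes: weight = 121/241.5 = 0.5010; after-tax cost = 4.3% × (1 − 35%) = 2.7950%.
WACC = 0.4141 × 12.7300% + 0.0849 × 8.7403% + 0.5010 × 2.7950% = 7.4135%.

7.41%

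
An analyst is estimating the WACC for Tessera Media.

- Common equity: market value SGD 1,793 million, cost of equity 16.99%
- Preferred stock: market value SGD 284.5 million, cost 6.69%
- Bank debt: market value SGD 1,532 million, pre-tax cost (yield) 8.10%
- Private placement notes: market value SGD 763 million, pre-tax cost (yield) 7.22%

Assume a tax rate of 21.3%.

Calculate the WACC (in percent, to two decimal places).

10.63%

Total capital V = 1793 + 284.5 + 1532 + 763 = 4372.5.
Equity: weight = 1793/4372.5 = 0.4101; cost = 16.99%.
Preferred: weight = 284.5/4372.5 = 0.0651; cost = 6.69%.
Bank debt: weight = 1532/4372.5 = 0.3504; after-tax cost = 8.1% × (1 − 21.3%) = 6.3747%.
Private placement notes: weight = 763/4372.5 = 0.1745; after-tax cost = 7.22% × (1 − 21.3%) = 5.6821%.
WACC = 0.4101 × 16.9900% + 0.0651 × 6.6900% + 0.3504 × 6.3747% + 0.1745 × 5.6821% = 10.6273%.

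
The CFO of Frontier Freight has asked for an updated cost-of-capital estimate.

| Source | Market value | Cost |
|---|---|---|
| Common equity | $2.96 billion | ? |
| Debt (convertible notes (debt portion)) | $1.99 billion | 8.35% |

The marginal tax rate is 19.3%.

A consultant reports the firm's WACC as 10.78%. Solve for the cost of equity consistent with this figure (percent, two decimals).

Total capital V = 2.96 + 1.99 = 4.95.
Equity weight = 2.96/4.95 = 0.5980.
Convertible notes (debt portion) weight = 1.99/4.95 = 0.4020.
Debt contribution = 0.4020 × 8.35% × (1 − 19.3%) = 2.7090%.
Required equity contribution = 10.78% − 2.7090% = 8.0710%.
Re = 8.0710% / 0.5980 = 13.4971%.

13.50%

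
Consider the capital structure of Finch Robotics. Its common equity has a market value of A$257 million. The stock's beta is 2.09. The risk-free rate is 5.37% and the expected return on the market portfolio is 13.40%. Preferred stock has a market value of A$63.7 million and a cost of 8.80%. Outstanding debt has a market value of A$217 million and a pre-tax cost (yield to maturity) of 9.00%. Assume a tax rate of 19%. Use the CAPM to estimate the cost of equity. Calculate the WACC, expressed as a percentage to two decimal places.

14.57%

Market risk premium = 13.4% − 5.37% = 8.03%.
Cost of equity via CAPM: Re = 5.37% + 2.09 × 8.03% = 22.1527%.
Total capital V = 257 + 63.7 + 217 = 537.7.
Equity: weight = 257/537.7 = 0.4780; cost = 22.1527%.
Preferred: weight = 63.7/537.7 = 0.1185; cost = 8.8%.
Debt: weight = 217/537.7 = 0.4036; after-tax cost = 9% × (1 − 19%) = 7.2900%.
WACC = 0.4780 × 22.1527% + 0.1185 × 8.8000% + 0.4036 × 7.2900% = 14.5727%.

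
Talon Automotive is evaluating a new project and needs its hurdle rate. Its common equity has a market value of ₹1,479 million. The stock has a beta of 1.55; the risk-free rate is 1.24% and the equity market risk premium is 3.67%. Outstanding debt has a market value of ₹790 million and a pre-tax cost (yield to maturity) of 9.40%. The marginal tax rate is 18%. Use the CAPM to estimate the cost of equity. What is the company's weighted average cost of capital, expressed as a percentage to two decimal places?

Cost of equity via CAPM: Re = 1.24% + 1.55 × 3.67% = 6.9285%.
Total capital V = 1479 + 790 = 2269.
Equity: weight = 1479/2269 = 0.6518; cost = 6.9285%.
Debt: weight = 790/2269 = 0.3482; after-tax cost = 9.4% × (1 − 18%) = 7.7080%.
WACC = 0.6518 × 6.9285% + 0.3482 × 7.7080% = 7.1999%.

7.20%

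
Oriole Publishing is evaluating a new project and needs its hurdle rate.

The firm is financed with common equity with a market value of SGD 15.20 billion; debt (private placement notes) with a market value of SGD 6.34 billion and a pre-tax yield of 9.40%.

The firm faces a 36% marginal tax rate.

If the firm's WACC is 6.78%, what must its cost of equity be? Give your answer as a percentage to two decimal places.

Total capital V = 15.2 + 6.34 = 21.54.
Equity weight = 15.2/21.54 = 0.7057.
Private placement notes weight = 6.34/21.54 = 0.2943.
Debt contribution = 0.2943 × 9.4% × (1 − 36%) = 1.7707%.
Required equity contribution = 6.78% − 1.7707% = 5.0093%.
Re = 5.0093% / 0.7057 = 7.0987%.

7.10%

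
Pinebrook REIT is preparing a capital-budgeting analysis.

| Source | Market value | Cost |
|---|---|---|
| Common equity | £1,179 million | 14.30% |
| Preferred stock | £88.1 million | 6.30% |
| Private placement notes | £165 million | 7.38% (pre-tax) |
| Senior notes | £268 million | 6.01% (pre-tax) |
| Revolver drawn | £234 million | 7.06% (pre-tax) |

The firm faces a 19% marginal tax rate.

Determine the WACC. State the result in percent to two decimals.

10.88%

Total capital V = 1179 + 88.1 + 165 + 268 + 234 = 1934.1.
Equity: weight = 1179/1934.1 = 0.6096; cost = 14.3%.
Preferred: weight = 88.1/1934.1 = 0.0456; cost = 6.3%.
Private placement notes: weight = 165/1934.1 = 0.0853; after-tax cost = 7.38% × (1 − 19%) = 5.9778%.
Senior notes: weight = 268/1934.1 = 0.1386; after-tax cost = 6.01% × (1 − 19%) = 4.8681%.
Revolver drawn: weight = 234/1934.1 = 0.1210; after-tax cost = 7.06% × (1 − 19%) = 5.7186%.
WACC = 0.6096 × 14.3000% + 0.0456 × 6.3000% + 0.0853 × 5.9778% + 0.1386 × 4.8681% + 0.1210 × 5.7186% = 10.8804%.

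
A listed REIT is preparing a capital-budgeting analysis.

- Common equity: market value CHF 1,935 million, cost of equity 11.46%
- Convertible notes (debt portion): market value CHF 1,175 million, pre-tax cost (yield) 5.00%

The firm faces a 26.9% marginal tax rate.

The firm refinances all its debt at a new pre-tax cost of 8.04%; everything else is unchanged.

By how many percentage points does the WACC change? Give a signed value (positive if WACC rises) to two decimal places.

Current WACC:
Total capital V = 1935 + 1175 = 3110.
Equity: weight = 1935/3110 = 0.6222; cost = 11.46%.
Convertible notes (debt portion): weight = 1175/3110 = 0.3778; after-tax cost = 5% × (1 − 26.9%) = 3.6550%.
WACC = 0.6222 × 11.4600% + 0.3778 × 3.6550% = 8.5112%.
After the change:
Total capital V = 1935 + 1175 = 3110.
Equity: weight = 1935/3110 = 0.6222; cost = 11.46%.
Convertible notes (debt portion): weight = 1175/3110 = 0.3778; after-tax cost = 8.04% × (1 − 26.9%) = 5.8772%.
WACC = 0.6222 × 11.4600% + 0.3778 × 5.8772% = 9.3508%.
Change in WACC = 9.3508% − 8.5112% = 0.8396 pp.

+0.84 pp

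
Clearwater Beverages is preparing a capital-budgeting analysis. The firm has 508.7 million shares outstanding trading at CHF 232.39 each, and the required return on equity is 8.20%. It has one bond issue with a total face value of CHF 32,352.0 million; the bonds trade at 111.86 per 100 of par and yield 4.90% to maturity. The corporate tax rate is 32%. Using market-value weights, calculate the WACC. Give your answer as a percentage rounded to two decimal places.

Market value of equity E = 232.39 × 508.7m = 118216.793m. Market value of debt D = 32352m × 111.86/100 = 36188.9472m.
Total capital V = 118216.793 + 36188.9472 = 154405.7402.
Equity: weight = 118216.793/154405.7402 = 0.7656; cost = 8.2%.
Bonds outstanding: weight = 36188.9472/154405.7402 = 0.2344; after-tax cost = 4.9% × (1 − 32%) = 3.3320%.
WACC = 0.7656 × 8.2000% + 0.2344 × 3.3320% = 7.0591%.

7.06%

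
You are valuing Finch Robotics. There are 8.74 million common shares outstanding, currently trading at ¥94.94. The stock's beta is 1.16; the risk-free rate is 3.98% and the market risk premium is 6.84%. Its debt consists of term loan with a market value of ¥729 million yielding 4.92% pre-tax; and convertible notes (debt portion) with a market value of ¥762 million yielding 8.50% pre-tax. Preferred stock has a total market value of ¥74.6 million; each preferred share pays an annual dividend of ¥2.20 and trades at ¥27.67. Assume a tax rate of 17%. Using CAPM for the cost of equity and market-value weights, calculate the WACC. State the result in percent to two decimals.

7.86%

Cost of equity via CAPM: Re = 3.98% + 1.16 × 6.84% = 11.9144%.
Cost of preferred: Rp = 2.2 / 27.67 = 7.9508%.
Market value of equity E = 94.94 × 8.74m = 829.7756m.
Total capital V = 829.7756 + 74.6 + 729 + 762 = 2395.3756.
Equity: weight = 829.7756/2395.3756 = 0.3464; cost = 11.9144%.
Preferred: weight = 74.6/2395.3756 = 0.0311; cost = 7.9508%.
Term loan: weight = 729/2395.3756 = 0.3043; after-tax cost = 4.92% × (1 − 17%) = 4.0836%.
Convertible notes (debt portion): weight = 762/2395.3756 = 0.3181; after-tax cost = 8.5% × (1 − 17%) = 7.0550%.
WACC = 0.3464 × 11.9144% + 0.0311 × 7.9508% + 0.3043 × 4.0836% + 0.3181 × 7.0550% = 7.8619%.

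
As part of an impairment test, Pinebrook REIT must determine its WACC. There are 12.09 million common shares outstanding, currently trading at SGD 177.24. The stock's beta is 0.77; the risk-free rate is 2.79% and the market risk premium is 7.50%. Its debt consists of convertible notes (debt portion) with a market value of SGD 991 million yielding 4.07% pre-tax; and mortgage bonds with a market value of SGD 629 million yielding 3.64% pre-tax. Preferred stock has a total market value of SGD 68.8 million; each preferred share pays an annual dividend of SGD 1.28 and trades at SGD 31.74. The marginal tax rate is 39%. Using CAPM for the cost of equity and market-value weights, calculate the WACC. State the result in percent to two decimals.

Cost of equity via CAPM: Re = 2.79% + 0.77 × 7.5% = 8.5650%.
Cost of preferred: Rp = 1.28 / 31.74 = 4.0328%.
Market value of equity E = 177.24 × 12.09m = 2142.8316m.
Total capital V = 2142.8316 + 68.8 + 991 + 629 = 3831.6316.
Equity: weight = 2142.8316/3831.6316 = 0.5592; cost = 8.565%.
Preferred: weight = 68.8/3831.6316 = 0.0180; cost = 4.0328%.
Convertible notes (debt portion): weight = 991/3831.6316 = 0.2586; after-tax cost = 4.07% × (1 − 39%) = 2.4827%.
Mortgage bonds: weight = 629/3831.6316 = 0.1642; after-tax cost = 3.64% × (1 − 39%) = 2.2204%.
WACC = 0.5592 × 8.5650% + 0.0180 × 4.0328% + 0.2586 × 2.4827% + 0.1642 × 2.2204% = 5.8690%.

5.87%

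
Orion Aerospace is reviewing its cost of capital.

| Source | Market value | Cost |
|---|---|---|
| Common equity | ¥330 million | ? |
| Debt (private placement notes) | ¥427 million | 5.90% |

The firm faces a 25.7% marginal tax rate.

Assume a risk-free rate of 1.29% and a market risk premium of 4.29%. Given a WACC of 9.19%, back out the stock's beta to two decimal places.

3.29

Total capital V = 330 + 427 = 757.
Equity weight = 330/757 = 0.4359.
Private placement notes weight = 427/757 = 0.5641.
Debt contribution = 0.5641 × 5.9% × (1 − 25.7%) = 2.4727%.
Required equity contribution = 9.19% − 2.4727% = 6.7173%  ⇒  Re = 15.4091%.
CAPM: 15.4091% = 1.29% + β × 4.29%  ⇒  β = 3.2912.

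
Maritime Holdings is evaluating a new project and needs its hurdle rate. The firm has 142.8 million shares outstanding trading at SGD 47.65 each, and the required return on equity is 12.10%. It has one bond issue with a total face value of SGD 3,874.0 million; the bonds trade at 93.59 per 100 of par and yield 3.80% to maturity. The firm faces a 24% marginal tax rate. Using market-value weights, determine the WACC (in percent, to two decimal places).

Market value of equity E = 47.65 × 142.8m = 6804.42m. Market value of debt D = 3874m × 93.59/100 = 3625.6766m.
Total capital V = 6804.42 + 3625.6766 = 10430.0966.
Equity: weight = 6804.42/10430.0966 = 0.6524; cost = 12.1%.
Bonds outstanding: weight = 3625.6766/10430.0966 = 0.3476; after-tax cost = 3.8% × (1 − 24%) = 2.8880%.
WACC = 0.6524 × 12.1000% + 0.3476 × 2.8880% = 8.8978%.

8.90%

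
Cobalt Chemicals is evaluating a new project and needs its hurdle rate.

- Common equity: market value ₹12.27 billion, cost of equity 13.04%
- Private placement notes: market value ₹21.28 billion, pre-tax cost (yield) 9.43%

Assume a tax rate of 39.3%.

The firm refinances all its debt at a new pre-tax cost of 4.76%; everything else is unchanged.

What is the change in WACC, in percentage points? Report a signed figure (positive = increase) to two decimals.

-1.80 pp

Current WACC:
Total capital V = 12.27 + 21.28 = 33.55.
Equity: weight = 12.27/33.55 = 0.3657; cost = 13.04%.
Private placement notes: weight = 21.28/33.55 = 0.6343; after-tax cost = 9.43% × (1 − 39.3%) = 5.7240%.
WACC = 0.3657 × 13.0400% + 0.6343 × 5.7240% = 8.3996%.
After the change:
Total capital V = 12.27 + 21.28 = 33.55.
Equity: weight = 12.27/33.55 = 0.3657; cost = 13.04%.
Private placement notes: weight = 21.28/33.55 = 0.6343; after-tax cost = 4.76% × (1 − 39.3%) = 2.8893%.
WACC = 0.3657 × 13.0400% + 0.6343 × 2.8893% = 6.6017%.
Change in WACC = 6.6017% − 8.3996% = -1.7980 pp.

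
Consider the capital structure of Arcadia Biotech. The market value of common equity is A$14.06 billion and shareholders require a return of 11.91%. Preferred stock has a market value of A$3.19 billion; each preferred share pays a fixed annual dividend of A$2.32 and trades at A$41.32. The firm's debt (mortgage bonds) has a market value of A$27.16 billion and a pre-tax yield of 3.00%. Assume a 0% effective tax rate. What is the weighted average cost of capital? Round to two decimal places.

Cost of preferred: Rp = 2.32 / 41.32 = 5.6147%.
Total capital V = 14.06 + 3.19 + 27.16 = 44.41.
Equity: weight = 14.06/44.41 = 0.3166; cost = 11.91%.
Preferred: weight = 3.19/44.41 = 0.0718; cost = 5.6147%.
Mortgage bonds: weight = 27.16/44.41 = 0.6116; after-tax cost = 3% × (1 − 0%) = 3.0000%.
WACC = 0.3166 × 11.9100% + 0.0718 × 5.6147% + 0.6116 × 3.0000% = 6.0087%.

6.01%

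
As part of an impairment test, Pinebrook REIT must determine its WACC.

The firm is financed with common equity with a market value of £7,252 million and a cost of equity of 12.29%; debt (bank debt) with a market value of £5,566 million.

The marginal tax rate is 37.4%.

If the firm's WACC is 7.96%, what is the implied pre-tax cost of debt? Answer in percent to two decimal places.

Total capital V = 7252 + 5566 = 12818.
Equity weight = 7252/12818 = 0.5658.
Bank debt weight = 5566/12818 = 0.4342.
Equity contribution = 0.5658 × 12.29% = 6.9533%.
Remaining for debt = 7.96% − 6.9533% = 1.0067%.
Rd × (1 − 37.4%) × 0.4342 = 1.0067%  ⇒  Rd = 3.7035%.

3.70%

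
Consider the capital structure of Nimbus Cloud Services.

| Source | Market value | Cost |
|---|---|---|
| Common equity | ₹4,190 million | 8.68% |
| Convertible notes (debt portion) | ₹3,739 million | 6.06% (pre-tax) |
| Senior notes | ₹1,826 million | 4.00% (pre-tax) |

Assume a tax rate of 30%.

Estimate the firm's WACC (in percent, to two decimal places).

5.88%

Total capital V = 4190 + 3739 + 1826 = 9755.
Equity: weight = 4190/9755 = 0.4295; cost = 8.68%.
Convertible notes (debt portion): weight = 3739/9755 = 0.3833; after-tax cost = 6.06% × (1 − 30%) = 4.2420%.
Senior notes: weight = 1826/9755 = 0.1872; after-tax cost = 4% × (1 − 30%) = 2.8000%.
WACC = 0.4295 × 8.6800% + 0.3833 × 4.2420% + 0.1872 × 2.8000% = 5.8783%.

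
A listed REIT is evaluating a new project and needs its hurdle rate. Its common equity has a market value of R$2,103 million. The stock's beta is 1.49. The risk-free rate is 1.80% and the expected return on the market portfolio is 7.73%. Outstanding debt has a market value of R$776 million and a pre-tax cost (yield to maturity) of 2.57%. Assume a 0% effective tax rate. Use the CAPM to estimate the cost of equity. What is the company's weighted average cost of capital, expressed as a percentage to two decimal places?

8.46%

Market risk premium = 7.73% − 1.8% = 5.93%.
Cost of equity via CAPM: Re = 1.8% + 1.49 × 5.93% = 10.6357%.
Total capital V = 2103 + 776 = 2879.
Equity: weight = 2103/2879 = 0.7305; cost = 10.6357%.
Debt: weight = 776/2879 = 0.2695; after-tax cost = 2.57% × (1 − 0%) = 2.5700%.
WACC = 0.7305 × 10.6357% + 0.2695 × 2.5700% = 8.4617%.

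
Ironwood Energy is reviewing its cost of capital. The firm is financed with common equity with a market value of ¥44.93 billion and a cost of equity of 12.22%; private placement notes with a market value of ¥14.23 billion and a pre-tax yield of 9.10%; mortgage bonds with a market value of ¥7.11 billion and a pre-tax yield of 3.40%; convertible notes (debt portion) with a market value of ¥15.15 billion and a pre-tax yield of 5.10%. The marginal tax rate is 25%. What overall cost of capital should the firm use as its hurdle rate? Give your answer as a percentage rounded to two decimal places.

Total capital V = 44.93 + 14.23 + 7.11 + 15.15 = 81.42.
Equity: weight = 44.93/81.42 = 0.5518; cost = 12.22%.
Private placement notes: weight = 14.23/81.42 = 0.1748; after-tax cost = 9.1% × (1 − 25%) = 6.8250%.
Mortgage bonds: weight = 7.11/81.42 = 0.0873; after-tax cost = 3.4% × (1 − 25%) = 2.5500%.
Convertible notes (debt portion): weight = 15.15/81.42 = 0.1861; after-tax cost = 5.1% × (1 − 25%) = 3.8250%.
WACC = 0.5518 × 12.2200% + 0.1748 × 6.8250% + 0.0873 × 2.5500% + 0.1861 × 3.8250% = 8.8706%.

8.87%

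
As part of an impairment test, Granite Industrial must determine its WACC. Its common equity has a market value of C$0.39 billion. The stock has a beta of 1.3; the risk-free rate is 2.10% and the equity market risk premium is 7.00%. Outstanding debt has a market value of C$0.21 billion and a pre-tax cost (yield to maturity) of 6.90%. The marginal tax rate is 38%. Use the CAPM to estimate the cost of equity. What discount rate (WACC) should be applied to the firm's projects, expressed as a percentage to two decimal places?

Cost of equity via CAPM: Re = 2.1% + 1.3 × 7.0% = 11.2000%.
Total capital V = 0.39 + 0.21 = 0.6.
Equity: weight = 0.39/0.6 = 0.6500; cost = 11.2%.
Debt: weight = 0.21/0.6 = 0.3500; after-tax cost = 6.9% × (1 − 38%) = 4.2780%.
WACC = 0.6500 × 11.2000% + 0.3500 × 4.2780% = 8.7773%.

8.78%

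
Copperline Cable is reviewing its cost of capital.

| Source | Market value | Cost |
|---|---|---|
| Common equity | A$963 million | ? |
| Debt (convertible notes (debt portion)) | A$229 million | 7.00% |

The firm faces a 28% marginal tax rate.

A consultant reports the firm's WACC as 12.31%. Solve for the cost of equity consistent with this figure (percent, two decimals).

Total capital V = 963 + 229 = 1192.
Equity weight = 963/1192 = 0.8079.
Convertible notes (debt portion) weight = 229/1192 = 0.1921.
Debt contribution = 0.1921 × 7% × (1 − 28%) = 0.9683%.
Required equity contribution = 12.31% − 0.9683% = 11.3417%.
Re = 11.3417% / 0.8079 = 14.0388%.

14.04%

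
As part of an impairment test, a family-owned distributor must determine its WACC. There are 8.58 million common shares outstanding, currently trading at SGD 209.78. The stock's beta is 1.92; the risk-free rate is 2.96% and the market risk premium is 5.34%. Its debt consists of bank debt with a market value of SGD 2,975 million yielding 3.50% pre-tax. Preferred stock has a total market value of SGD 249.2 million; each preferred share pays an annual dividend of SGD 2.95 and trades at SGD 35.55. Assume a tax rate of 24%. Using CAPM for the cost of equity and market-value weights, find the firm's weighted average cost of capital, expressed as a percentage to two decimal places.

Cost of equity via CAPM: Re = 2.96% + 1.92 × 5.34% = 13.2128%.
Cost of preferred: Rp = 2.95 / 35.55 = 8.2982%.
Market value of equity E = 209.78 × 8.58m = 1799.9124m.
Total capital V = 1799.9124 + 249.2 + 2975 = 5024.1124.
Equity: weight = 1799.9124/5024.1124 = 0.3583; cost = 13.2128%.
Preferred: weight = 249.2/5024.1124 = 0.0496; cost = 8.2982%.
Bank debt: weight = 2975/5024.1124 = 0.5921; after-tax cost = 3.5% × (1 − 24%) = 2.6600%.
WACC = 0.3583 × 13.2128% + 0.0496 × 8.2982% + 0.5921 × 2.6600% = 6.7203%.

6.72%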